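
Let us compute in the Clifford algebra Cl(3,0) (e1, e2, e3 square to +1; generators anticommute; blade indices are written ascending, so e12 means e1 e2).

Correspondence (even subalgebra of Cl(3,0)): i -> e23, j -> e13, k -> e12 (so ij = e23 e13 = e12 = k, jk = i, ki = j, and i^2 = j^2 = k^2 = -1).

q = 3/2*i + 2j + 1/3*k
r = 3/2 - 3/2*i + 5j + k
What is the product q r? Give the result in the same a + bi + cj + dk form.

In blades: q = 1/3*e12 + 2*e13 + 3/2*e23, r = 3/2 + e12 + 5*e13 - 3/2*e23.
Distribute q over r term by term (generator squares from the signature, products reordered to ascending indices): (1/3*e12)*r = -1/3 + 1/2*e12 - 1/2*e13 - 5/3*e23; (2*e13)*r = -10 + 3*e12 + 3*e13 + 2*e23; (3/2*e23)*r = 9/4 + 15/2*e12 - 3/2*e13 + 9/4*e23.
Sum: -97/12 + 11*e12 + e13 + 31/12*e23; translating back through the correspondence:
Answer: -97/12 + 31/12*i + j + 11k


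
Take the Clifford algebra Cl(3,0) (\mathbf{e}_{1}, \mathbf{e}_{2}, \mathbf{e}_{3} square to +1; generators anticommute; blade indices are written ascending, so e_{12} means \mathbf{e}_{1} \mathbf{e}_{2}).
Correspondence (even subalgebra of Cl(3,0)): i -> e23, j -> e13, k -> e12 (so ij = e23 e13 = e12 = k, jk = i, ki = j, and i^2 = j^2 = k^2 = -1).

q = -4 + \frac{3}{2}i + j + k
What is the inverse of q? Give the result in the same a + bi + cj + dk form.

In blades: q = -4 + e_{12} + e_{13} + \frac{3}{2} e_{23}.
With qbar = -4 - e_{12} - e_{13} - \frac{3}{2} e_{23} (scalar fixed, mapped units negated), q qbar = \frac{81}{4} (the sum of squared coefficients), so q^-1 = qbar / (\frac{81}{4}) = -\frac{16}{81} - \frac{4}{81} e_{12} - \frac{4}{81} e_{13} - \frac{2}{27} e_{23}; translating back:
Answer: -\frac{16}{81} - \frac{2}{27}i - \frac{4}{81}j - \frac{4}{81}k


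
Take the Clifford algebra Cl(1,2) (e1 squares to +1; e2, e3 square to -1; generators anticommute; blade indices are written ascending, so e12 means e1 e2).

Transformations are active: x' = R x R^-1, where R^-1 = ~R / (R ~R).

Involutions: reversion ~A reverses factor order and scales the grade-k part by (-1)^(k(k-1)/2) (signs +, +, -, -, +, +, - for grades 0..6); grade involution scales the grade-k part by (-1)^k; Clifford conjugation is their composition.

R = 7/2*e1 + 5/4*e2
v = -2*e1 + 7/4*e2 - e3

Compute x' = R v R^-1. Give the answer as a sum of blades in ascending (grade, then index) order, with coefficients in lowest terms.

~R = 7/2*e1 + 5/4*e2, and R ~R = 171/16, so R^-1 = ~R / (171/16).
R v = -147/16 + 69/8*e12 - 7/2*e13 - 5/4*e23
Answer: -229/57*e1 - 889/228*e2 + e3


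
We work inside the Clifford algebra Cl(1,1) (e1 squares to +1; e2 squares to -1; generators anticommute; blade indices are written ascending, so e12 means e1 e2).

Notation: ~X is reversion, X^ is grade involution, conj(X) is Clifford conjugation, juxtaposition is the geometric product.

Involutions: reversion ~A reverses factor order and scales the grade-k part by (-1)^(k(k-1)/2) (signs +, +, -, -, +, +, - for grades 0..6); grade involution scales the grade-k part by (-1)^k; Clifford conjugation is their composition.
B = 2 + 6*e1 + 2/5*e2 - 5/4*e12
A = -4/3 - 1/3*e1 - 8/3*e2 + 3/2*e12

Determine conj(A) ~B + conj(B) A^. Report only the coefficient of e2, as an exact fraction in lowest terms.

first term: -433/120 - 17/5*e1 + 853/60*e2 - 308/15*e12
second term: -69/40 + 71/15*e1 - 71/20*e2 - 218/15*e12
Answer: 32/3


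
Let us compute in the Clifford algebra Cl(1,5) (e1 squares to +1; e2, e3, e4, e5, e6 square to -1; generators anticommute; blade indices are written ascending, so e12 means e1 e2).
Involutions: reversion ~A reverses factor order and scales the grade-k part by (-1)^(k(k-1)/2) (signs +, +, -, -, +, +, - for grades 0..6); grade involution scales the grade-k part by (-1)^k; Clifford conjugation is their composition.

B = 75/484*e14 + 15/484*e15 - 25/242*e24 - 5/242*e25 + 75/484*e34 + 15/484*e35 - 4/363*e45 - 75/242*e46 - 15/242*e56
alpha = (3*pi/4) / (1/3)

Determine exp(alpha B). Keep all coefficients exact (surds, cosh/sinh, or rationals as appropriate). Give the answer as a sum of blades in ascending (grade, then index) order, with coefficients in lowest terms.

B^2 term by term: the squares give (75/484)^2*(e14)^2 + (15/484)^2*(e15)^2 + (-25/242)^2*(e24)^2 + (-5/242)^2*(e25)^2 + (75/484)^2*(e34)^2 + (15/484)^2*(e35)^2 + (-4/363)^2*(e45)^2 + (-75/242)^2*(e46)^2 + (-15/242)^2*(e56)^2 = 5625/234256*(+1) + 225/234256*(+1) + 625/58564*(-1) + 25/58564*(-1) + 5625/234256*(-1) + 225/234256*(-1) + 16/131769*(-1) + 5625/58564*(-1) + 225/58564*(-1) = -1/9 (each basis 2-blade squares to minus the product of its generators' squares); cross terms between blades sharing an index anticommute and cancel; the commuting (index-disjoint) pairs give grade-4 terms 2*c*c'*(blade product), which cancel blade by blade — e1245: 375/58564 - 375/58564 = 0; e1345: -1125/117128 + 1125/117128 = 0; e1456: -1125/58564 + 1125/58564 = 0; e2345: 375/58564 - 375/58564 = 0; e2456: 375/29282 - 375/29282 = 0; e3456: -1125/58564 + 1125/58564 = 0 — confirming B is simple. So B^2 = -1/9.
B^2 = -1/9 — B^2 < 0, so the exponential closes trigonometrically: l = 1/3, alpha*l = 3*pi/4, so exp(alpha B) = cos(3*pi/4) + (sin(3*pi/4)/(1/3))*B = -sqrt(2)/2 + (3*sqrt(2)/2)*B.
Answer: -sqrt(2)/2 + 225*sqrt(2)/968*e14 + 45*sqrt(2)/968*e15 - 75*sqrt(2)/484*e24 - 15*sqrt(2)/484*e25 + 225*sqrt(2)/968*e34 + 45*sqrt(2)/968*e35 - 2*sqrt(2)/121*e45 - 225*sqrt(2)/484*e46 - 45*sqrt(2)/484*e56


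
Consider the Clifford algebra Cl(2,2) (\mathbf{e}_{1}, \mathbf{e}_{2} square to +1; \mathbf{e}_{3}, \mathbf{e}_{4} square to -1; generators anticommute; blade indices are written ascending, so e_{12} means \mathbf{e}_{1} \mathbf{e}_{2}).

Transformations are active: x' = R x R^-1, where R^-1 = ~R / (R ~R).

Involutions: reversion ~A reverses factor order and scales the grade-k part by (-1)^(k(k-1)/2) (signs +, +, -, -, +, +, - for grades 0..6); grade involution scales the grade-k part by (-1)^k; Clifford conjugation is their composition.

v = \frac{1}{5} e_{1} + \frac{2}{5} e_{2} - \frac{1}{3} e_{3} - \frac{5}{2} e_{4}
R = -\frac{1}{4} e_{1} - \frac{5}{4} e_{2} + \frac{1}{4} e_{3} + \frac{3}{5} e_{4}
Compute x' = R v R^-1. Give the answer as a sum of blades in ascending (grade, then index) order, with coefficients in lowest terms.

~R = -\frac{1}{4} e_{1} - \frac{5}{4} e_{2} + \frac{1}{4} e_{3} + \frac{3}{5} e_{4}, and R ~R = \frac{481}{400}, so R^-1 = ~R / (\frac{481}{400}).
R v = \frac{31}{30} + \frac{3}{20} e_{12} + \frac{1}{30} e_{13} + \frac{101}{200} e_{14} + \frac{19}{60} e_{23} + \frac{577}{200} e_{24} - \frac{17}{40} e_{34}
Answer: -\frac{4543}{7215} e_{1} - \frac{18386}{7215} e_{2} + \frac{367}{481} e_{3} + \frac{3397}{962} e_{4}


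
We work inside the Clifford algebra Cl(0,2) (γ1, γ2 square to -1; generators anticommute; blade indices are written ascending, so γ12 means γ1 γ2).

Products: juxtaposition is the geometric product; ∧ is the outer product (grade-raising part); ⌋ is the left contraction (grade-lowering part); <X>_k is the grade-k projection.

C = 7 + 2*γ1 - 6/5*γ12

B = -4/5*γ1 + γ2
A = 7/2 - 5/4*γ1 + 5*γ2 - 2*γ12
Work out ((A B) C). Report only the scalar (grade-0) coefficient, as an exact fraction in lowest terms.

step 1: -6 - 4/5*γ1 + 51/10*γ2 + 11/4*γ12
step 2: -371/10 - 593/25*γ1 + 1006/25*γ2 + 65/4*γ12
Answer: -371/10


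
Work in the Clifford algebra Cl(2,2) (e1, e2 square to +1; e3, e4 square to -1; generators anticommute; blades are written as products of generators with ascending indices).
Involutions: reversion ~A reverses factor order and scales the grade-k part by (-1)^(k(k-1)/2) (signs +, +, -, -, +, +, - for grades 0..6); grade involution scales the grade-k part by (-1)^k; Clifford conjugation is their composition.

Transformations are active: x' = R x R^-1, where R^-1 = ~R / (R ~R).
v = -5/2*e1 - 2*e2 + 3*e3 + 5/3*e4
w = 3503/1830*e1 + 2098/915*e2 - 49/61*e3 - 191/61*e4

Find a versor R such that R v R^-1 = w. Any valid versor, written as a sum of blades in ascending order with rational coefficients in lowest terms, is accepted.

Construction: equal norms (both -55/36) license R = v + w = -536/915*e1 + 268/915*e2 + 134/61*e3 - 268/183*e4 — nothing changes along that direction, while (v - w)/2 changes sign, so v maps onto w.
Answer: -536/915*e1 + 268/915*e2 + 134/61*e3 - 268/183*e4


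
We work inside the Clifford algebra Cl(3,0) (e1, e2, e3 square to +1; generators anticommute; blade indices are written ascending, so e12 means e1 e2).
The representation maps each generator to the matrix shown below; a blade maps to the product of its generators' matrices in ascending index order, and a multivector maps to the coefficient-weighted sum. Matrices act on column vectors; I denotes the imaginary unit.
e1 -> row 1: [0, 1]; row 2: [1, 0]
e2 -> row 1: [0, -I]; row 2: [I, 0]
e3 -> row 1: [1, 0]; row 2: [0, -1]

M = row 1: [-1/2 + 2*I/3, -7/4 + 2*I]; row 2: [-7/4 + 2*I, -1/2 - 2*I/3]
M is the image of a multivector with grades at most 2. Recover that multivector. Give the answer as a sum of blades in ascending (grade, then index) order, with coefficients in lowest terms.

Method: 1, rho(e1), rho(e2), rho(e3) form a trace-orthogonal basis of the 2x2 complex matrices (tr(X Y) = 2 if X = Y, else 0), so M = m0*1 + m1*rho(e1) + m2*rho(e2) + m3*rho(e3) with m0 = tr(M)/2 = -1/2, m1 = tr(M rho(e1))/2 = -7/4 + 2*I, m2 = tr(M rho(e2))/2 = 0, m3 = tr(M rho(e3))/2 = 2*I/3.
Multiplying table entries, the bivector images are rho(e12) = I*rho(e3), rho(e13) = -I*rho(e2), rho(e23) = I*rho(e1); with real blade coefficients the real parts of m0..m3 are the coefficients of 1, e1, e2, e3 and the imaginary parts give the bivectors (e23: Im m1, e13: -Im m2, e12: Im m3).
Answer: -1/2 - 7/4*e1 + 2/3*e12 + 2*e23


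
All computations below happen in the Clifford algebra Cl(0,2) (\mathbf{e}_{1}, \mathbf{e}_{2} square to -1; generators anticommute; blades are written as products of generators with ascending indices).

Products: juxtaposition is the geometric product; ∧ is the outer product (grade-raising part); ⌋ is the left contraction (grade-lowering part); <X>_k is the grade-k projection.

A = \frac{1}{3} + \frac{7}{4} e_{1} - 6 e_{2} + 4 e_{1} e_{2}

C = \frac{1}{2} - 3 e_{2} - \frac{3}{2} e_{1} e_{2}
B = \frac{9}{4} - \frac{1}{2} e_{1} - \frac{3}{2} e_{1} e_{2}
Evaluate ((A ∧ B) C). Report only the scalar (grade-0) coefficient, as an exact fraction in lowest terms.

step 1: \frac{3}{4} + \frac{181}{48} e_{1} - \frac{27}{2} e_{2} + \frac{11}{2} e_{1} e_{2}
step 2: -\frac{255}{8} + \frac{3709}{96} e_{1} - \frac{107}{32} e_{2} - \frac{155}{16} e_{1} e_{2}
Answer: -\frac{255}{8}


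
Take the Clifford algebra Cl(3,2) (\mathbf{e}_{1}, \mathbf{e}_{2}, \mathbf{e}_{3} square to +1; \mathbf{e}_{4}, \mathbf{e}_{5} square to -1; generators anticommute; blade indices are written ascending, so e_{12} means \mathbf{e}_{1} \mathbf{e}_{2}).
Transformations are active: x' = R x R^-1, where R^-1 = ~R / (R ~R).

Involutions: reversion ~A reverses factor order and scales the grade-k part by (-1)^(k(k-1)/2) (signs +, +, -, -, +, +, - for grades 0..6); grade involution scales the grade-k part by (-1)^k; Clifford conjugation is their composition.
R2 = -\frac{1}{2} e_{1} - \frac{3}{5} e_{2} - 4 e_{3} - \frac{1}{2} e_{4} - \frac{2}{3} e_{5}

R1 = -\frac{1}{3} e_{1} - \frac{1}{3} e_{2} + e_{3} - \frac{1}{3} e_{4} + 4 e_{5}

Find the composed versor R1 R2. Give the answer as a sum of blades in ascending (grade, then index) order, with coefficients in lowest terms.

Distribute over the terms of R1 (each basis-blade product reordered to ascending indices, repeated generators contracted through their squares):
(-\frac{1}{3} e_{1}) R2 = \frac{1}{6} + \frac{1}{5} e_{12} + \frac{4}{3} e_{13} + \frac{1}{6} e_{14} + \frac{2}{9} e_{15}
(-\frac{1}{3} e_{2}) R2 = \frac{1}{5} - \frac{1}{6} e_{12} + \frac{4}{3} e_{23} + \frac{1}{6} e_{24} + \frac{2}{9} e_{25}
(e_{3}) R2 = -4 + \frac{1}{2} e_{13} + \frac{3}{5} e_{23} - \frac{1}{2} e_{34} - \frac{2}{3} e_{35}
(-\frac{1}{3} e_{4}) R2 = -\frac{1}{6} - \frac{1}{6} e_{14} - \frac{1}{5} e_{24} - \frac{4}{3} e_{34} + \frac{2}{9} e_{45}
(4 e_{5}) R2 = \frac{8}{3} + 2 e_{15} + \frac{12}{5} e_{25} + 16 e_{35} + 2 e_{45}
Summing the partial products and collecting blades:
Answer: -\frac{17}{15} + \frac{1}{30} e_{12} + \frac{11}{6} e_{13} + \frac{20}{9} e_{15} + \frac{29}{15} e_{23} - \frac{1}{30} e_{24} + \frac{118}{45} e_{25} - \frac{11}{6} e_{34} + \frac{46}{3} e_{35} + \frac{20}{9} e_{45}


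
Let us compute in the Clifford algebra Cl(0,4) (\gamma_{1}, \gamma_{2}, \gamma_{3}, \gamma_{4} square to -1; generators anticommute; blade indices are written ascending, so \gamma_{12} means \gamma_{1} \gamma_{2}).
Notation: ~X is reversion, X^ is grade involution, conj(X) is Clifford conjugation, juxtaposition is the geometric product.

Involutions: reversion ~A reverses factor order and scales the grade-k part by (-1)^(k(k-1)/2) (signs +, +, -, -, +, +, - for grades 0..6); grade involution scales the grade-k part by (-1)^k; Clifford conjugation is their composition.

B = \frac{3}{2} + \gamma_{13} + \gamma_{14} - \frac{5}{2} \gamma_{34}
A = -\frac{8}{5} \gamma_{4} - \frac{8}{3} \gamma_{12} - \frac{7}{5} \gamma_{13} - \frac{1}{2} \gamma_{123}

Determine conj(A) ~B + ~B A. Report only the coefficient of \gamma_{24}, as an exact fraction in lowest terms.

first term: \frac{7}{5} - \frac{8}{5} \gamma_{1} + \frac{1}{2} \gamma_{2} + 4 \gamma_{3} + \frac{12}{5} \gamma_{4} + 4 \gamma_{12} + \frac{21}{10} \gamma_{13} - \frac{7}{2} \gamma_{14} - \frac{8}{3} \gamma_{23} - \frac{8}{3} \gamma_{24} - \frac{7}{5} \gamma_{34} - \frac{3}{4} \gamma_{123} + \frac{5}{4} \gamma_{124} - \frac{8}{5} \gamma_{134} - \frac{1}{2} \gamma_{234} + \frac{20}{3} \gamma_{1234}
second term: -\frac{7}{5} - \frac{8}{5} \gamma_{1} + \frac{1}{2} \gamma_{2} + 4 \gamma_{3} - \frac{12}{5} \gamma_{4} - 4 \gamma_{12} - \frac{21}{10} \gamma_{13} - \frac{7}{2} \gamma_{14} - \frac{8}{3} \gamma_{23} - \frac{8}{3} \gamma_{24} - \frac{7}{5} \gamma_{34} - \frac{3}{4} \gamma_{123} - \frac{5}{4} \gamma_{124} + \frac{8}{5} \gamma_{134} + \frac{1}{2} \gamma_{234} - \frac{20}{3} \gamma_{1234}
Answer: -\frac{16}{3}


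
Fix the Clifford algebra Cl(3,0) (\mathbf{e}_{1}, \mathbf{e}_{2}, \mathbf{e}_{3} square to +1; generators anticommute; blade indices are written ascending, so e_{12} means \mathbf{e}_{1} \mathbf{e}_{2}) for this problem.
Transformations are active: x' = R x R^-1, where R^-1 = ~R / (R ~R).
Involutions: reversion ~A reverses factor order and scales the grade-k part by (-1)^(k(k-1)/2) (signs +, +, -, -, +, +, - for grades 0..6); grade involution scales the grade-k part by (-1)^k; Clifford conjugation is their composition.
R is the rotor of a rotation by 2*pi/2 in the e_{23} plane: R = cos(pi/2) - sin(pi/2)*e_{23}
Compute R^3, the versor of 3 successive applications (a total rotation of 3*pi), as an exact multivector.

Because a rotor carries half the rotation angle, composing 3 copies of this e_{23}-plane rotor multiplies the phase: 3*(pi/2) = \frac{3 \pi}{2}, hence R^3 = cos(\frac{3 \pi}{2}) - sin(\frac{3 \pi}{2})*e_{23}.
cos(\frac{3 \pi}{2}) = 0 and sin(\frac{3 \pi}{2}) = -1, so R^3 = e_{23}. The net rotation is 1*pi (after discarding 1 full turn, each of which contributes a factor -1 to the rotor); the rotor keeps the half-angle phase exactly.
Answer: e_{23}


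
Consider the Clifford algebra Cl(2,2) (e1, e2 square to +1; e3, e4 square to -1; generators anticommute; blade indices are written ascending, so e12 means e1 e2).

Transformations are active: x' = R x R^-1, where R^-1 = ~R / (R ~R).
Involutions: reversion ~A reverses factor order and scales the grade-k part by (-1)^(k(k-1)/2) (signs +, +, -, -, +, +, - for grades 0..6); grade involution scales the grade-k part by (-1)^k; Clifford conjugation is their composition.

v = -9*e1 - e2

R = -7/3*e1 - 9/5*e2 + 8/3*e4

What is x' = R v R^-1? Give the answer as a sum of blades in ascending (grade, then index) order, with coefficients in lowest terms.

~R = -7/3*e1 - 9/5*e2 + 8/3*e4, and R ~R = 118/75, so R^-1 = ~R / (118/75).
R v = 114/5 - 208/15*e12 + 24*e14 + 8/3*e24
Answer: -3459/59*e1 - 3019/59*e2 + 4560/59*e4


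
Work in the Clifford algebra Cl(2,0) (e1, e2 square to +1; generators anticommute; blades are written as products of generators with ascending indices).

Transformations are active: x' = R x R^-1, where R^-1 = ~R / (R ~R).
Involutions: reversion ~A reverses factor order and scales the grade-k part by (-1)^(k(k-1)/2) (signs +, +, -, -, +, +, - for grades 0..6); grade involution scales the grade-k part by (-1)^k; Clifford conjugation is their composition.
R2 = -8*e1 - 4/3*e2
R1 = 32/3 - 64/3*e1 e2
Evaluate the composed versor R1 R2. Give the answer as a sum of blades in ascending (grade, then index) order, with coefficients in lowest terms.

Distribute over the terms of R1 (each basis-blade product reordered to ascending indices, repeated generators contracted through their squares):
(32/3) R2 = -256/3*e1 - 128/9*e2
(-64/3*e1 e2) R2 = 256/9*e1 - 512/3*e2
Summing the partial products and collecting blades:
Answer: -512/9*e1 - 1664/9*e2


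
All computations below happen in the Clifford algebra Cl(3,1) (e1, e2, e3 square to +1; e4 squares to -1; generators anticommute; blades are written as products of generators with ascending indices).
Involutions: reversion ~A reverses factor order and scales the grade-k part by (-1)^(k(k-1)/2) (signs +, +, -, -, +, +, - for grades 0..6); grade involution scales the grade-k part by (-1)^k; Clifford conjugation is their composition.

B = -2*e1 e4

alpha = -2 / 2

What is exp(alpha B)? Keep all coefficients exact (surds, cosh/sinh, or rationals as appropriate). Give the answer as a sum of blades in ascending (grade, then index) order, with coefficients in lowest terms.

B^2 = (-2)^2*(e1 e4)^2 = 4*(+1) = 4 (a basis 2-blade squares to minus the product of its generators' squares).
B^2 = 4 — the series telescopes hyperbolically here: l = 2, alpha*l = -2, so exp(alpha B) = cosh(-2) + (sinh(-2)/2)*B = cosh(2) + (-sinh(2)/2)*B.
Answer: cosh(2) + sinh(2)*e1 e4


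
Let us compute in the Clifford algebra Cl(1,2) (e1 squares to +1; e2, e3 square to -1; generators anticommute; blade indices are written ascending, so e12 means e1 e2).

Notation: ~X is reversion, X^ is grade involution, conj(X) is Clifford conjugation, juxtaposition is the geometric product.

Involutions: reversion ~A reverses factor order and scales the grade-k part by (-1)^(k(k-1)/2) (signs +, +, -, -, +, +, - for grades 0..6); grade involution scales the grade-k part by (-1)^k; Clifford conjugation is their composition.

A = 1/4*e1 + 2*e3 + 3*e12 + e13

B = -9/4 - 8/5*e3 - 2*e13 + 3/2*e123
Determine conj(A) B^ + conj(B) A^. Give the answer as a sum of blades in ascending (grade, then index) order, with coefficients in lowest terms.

first term: 26/5 + 493/80*e1 - 3/2*e2 + 19/2*e3 + 15/4*e12 + 37/20*e13 - 45/8*e23 - 24/5*e123
second term: 26/5 + 493/80*e1 - 3/2*e2 + 19/2*e3 - 15/4*e12 - 37/20*e13 + 45/8*e23 + 24/5*e123
Answer: 52/5 + 493/40*e1 - 3*e2 + 19*e3


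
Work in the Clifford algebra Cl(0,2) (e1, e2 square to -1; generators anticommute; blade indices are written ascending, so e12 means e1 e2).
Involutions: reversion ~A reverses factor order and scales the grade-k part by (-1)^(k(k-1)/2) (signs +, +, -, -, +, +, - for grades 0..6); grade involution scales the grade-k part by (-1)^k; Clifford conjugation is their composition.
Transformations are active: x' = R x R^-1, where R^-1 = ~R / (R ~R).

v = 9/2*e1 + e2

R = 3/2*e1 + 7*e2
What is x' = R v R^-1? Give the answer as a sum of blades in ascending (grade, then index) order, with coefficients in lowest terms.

~R = 3/2*e1 + 7*e2, and R ~R = -205/4, so R^-1 = ~R / (-205/4).
R v = -55/4 - 30*e12
Answer: -303/82*e1 + 113/41*e2


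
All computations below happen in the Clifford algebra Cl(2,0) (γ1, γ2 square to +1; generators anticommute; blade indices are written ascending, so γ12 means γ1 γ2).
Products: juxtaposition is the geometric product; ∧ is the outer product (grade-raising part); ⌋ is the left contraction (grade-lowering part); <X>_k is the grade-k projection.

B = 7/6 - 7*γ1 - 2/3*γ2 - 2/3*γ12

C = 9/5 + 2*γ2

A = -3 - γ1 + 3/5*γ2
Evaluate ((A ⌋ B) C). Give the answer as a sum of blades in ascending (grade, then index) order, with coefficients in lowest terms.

step 1: 31/10 + 107/5*γ1 + 8/3*γ2 + 2*γ12
step 2: 1637/150 + 1063/25*γ1 + 11*γ2 + 232/5*γ12
Answer: 1637/150 + 1063/25*γ1 + 11*γ2 + 232/5*γ12


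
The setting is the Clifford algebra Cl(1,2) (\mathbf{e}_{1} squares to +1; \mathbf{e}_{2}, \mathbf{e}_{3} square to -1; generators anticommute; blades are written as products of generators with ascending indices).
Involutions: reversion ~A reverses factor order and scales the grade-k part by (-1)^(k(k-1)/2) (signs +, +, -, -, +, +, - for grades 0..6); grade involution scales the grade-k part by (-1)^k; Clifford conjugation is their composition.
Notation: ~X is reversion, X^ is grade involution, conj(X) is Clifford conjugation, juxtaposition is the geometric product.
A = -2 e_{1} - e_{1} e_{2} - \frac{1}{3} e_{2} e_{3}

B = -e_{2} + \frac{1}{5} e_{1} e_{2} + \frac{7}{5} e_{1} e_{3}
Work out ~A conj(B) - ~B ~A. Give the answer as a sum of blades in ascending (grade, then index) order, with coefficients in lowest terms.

first term: -\frac{1}{5} - e_{1} + \frac{2}{5} e_{2} + \frac{47}{15} e_{3} - \frac{23}{15} e_{1} e_{2} - \frac{1}{15} e_{1} e_{3} + \frac{7}{5} e_{2} e_{3}
second term: -\frac{1}{5} - e_{1} - \frac{2}{5} e_{2} - \frac{37}{15} e_{3} - \frac{37}{15} e_{1} e_{2} + \frac{1}{15} e_{1} e_{3} - \frac{7}{5} e_{2} e_{3}
Answer: \frac{4}{5} e_{2} + \frac{28}{5} e_{3} + \frac{14}{15} e_{1} e_{2} - \frac{2}{15} e_{1} e_{3} + \frac{14}{5} e_{2} e_{3}


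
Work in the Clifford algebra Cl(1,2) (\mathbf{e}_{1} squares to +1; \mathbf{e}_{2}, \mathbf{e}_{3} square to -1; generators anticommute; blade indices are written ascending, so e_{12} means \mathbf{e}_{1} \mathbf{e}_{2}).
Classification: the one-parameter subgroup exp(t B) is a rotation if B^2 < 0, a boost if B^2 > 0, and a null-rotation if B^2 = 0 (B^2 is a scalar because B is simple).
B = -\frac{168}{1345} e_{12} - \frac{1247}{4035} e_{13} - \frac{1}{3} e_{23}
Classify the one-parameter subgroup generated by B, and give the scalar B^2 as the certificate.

B^2 term by term: the squares give (-\frac{168}{1345})^2*(e_{12})^2 + (-\frac{1247}{4035})^2*(e_{13})^2 + (-\frac{1}{3})^2*(e_{23})^2 = \frac{28224}{1809025}*(+1) + \frac{1555009}{16281225}*(+1) + \frac{1}{9}*(-1) = 0 (each basis 2-blade squares to minus the product of its generators' squares); cross terms between blades sharing an index anticommute and cancel. So B^2 = 0.
Answer: null-rotation, certificate B^2 = 0. Why this suffices: the scalar 0 survives any versor conjugation, so its sign alone determines the class however B is presented.


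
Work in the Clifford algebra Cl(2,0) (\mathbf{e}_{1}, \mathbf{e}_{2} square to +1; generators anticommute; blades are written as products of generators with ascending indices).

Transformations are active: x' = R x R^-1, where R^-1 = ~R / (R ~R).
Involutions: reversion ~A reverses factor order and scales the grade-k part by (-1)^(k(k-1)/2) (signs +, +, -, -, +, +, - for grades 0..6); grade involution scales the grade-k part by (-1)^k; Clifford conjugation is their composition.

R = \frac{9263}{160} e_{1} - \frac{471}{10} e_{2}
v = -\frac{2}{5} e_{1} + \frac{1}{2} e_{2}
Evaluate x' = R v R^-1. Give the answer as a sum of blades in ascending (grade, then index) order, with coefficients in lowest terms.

~R = \frac{9263}{160} e_{1} - \frac{471}{10} e_{2}, and R ~R = \frac{28518893}{5120}, so R^-1 = ~R / (\frac{28518893}{5120}).
R v = -\frac{18683}{400} + \frac{16171}{1600} e_{1} e_{2}
Answer: -\frac{16514}{28925} e_{1} + \frac{16771}{57850} e_{2}


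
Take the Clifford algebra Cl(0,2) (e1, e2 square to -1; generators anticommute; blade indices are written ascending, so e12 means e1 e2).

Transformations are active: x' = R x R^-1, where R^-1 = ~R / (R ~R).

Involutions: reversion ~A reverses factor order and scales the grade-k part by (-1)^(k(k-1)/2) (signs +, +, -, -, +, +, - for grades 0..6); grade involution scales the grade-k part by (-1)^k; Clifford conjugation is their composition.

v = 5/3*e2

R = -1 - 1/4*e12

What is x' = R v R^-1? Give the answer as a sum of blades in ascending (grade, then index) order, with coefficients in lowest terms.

~R = -1 + 1/4*e12, and R ~R = 17/16, so R^-1 = ~R / (17/16).
R v = 5/12*e1 - 5/3*e2
Answer: -40/51*e1 + 25/17*e2


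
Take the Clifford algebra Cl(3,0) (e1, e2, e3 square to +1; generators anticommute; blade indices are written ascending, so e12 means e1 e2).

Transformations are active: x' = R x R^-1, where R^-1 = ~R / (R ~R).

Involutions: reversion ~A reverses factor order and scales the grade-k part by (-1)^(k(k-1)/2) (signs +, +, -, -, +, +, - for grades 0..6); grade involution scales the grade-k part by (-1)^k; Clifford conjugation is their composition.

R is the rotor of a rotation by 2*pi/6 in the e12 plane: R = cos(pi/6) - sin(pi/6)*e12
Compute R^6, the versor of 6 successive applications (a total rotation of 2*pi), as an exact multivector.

Half-angle bookkeeping: 6 applications in e12 add up to rotor phase 6*pi/6 = pi, so R^6 = cos(pi) - sin(pi)*e12.
cos(pi) = -1 and sin(pi) = 0, so R^6 = -1. The total rotation 2*pi is 1 full turn, so every vector returns to itself, yet the rotor is -1, on the OTHER sheet of the double cover (an odd number of 2*pi turns).
Answer: -1


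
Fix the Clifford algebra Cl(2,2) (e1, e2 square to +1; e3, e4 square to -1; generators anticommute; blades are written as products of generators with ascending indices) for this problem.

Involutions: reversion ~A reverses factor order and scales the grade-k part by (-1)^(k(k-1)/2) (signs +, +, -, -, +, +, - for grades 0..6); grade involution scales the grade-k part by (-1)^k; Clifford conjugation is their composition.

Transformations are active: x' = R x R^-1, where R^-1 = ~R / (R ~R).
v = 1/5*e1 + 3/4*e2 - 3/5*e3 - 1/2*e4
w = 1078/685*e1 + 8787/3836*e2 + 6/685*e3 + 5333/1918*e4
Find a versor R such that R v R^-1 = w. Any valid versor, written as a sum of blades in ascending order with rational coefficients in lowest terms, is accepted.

Key observation: q(v) = q(w) = -3/400 (sandwiches preserve the norm), so R = v + w = 243/137*e1 + 2916/959*e2 - 81/137*e3 + 2187/959*e4 works whenever it is invertible — the component of v along it is kept and (v - w)/2 reverses, sending v to w.
Answer: 243/137*e1 + 2916/959*e2 - 81/137*e3 + 2187/959*e4


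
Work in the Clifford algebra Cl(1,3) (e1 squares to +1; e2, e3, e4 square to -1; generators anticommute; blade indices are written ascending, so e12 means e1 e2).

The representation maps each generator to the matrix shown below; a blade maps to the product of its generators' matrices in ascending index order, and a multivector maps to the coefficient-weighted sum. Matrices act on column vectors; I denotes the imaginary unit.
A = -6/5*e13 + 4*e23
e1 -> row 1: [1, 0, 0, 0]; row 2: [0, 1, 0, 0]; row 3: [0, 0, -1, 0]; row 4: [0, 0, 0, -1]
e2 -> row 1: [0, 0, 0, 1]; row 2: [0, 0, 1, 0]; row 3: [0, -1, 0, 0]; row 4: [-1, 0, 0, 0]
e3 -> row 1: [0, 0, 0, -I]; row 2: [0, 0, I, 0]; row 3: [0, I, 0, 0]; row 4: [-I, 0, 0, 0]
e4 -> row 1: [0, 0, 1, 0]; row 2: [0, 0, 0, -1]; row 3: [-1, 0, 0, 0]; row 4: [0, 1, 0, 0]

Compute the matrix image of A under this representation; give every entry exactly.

Bivector images (products of the table entries): rho(e13) = rho(e1)rho(e3) = row 1: [0, 0, 0, -I]; row 2: [0, 0, I, 0]; row 3: [0, -I, 0, 0]; row 4: [I, 0, 0, 0]; rho(e23) = rho(e2)rho(e3) = row 1: [-I, 0, 0, 0]; row 2: [0, I, 0, 0]; row 3: [0, 0, -I, 0]; row 4: [0, 0, 0, I].
M = (-6/5)*rho(e13) + (4)*rho(e23), summed entrywise:
Answer: row 1: [-4*I, 0, 0, 6*I/5]; row 2: [0, 4*I, -6*I/5, 0]; row 3: [0, 6*I/5, -4*I, 0]; row 4: [-6*I/5, 0, 0, 4*I]


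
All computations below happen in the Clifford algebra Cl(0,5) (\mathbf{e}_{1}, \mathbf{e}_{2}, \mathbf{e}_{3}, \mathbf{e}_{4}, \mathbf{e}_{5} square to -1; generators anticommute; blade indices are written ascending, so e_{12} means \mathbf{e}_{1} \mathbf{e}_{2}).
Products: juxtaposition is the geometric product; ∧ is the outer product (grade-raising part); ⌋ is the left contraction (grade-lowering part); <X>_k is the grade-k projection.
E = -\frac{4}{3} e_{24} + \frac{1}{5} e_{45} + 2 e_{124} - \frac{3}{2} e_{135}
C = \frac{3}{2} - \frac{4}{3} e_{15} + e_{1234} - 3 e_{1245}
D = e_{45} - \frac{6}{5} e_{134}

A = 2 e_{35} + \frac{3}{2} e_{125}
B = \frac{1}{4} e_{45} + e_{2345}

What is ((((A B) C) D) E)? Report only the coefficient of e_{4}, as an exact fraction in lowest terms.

step 1: 2 e_{24} + \frac{1}{2} e_{34} + \frac{3}{8} e_{124} - \frac{3}{2} e_{134}
step 2: -\frac{3}{2} e_{2} - \frac{3}{8} e_{3} - \frac{9}{8} e_{5} - \frac{1}{2} e_{12} + 2 e_{13} + 6 e_{15} + 3 e_{24} + \frac{3}{4} e_{34} + \frac{9}{16} e_{124} - \frac{9}{4} e_{134} + \frac{9}{2} e_{235} + \frac{1}{2} e_{245} - 2 e_{345} + \frac{3}{2} e_{1235} - \frac{8}{3} e_{1245} - \frac{2}{3} e_{1345}
step 3: \frac{27}{10} + \frac{9}{10} e_{1} - \frac{1}{2} e_{2} + 2 e_{3} + \frac{51}{40} e_{4} - \frac{4}{5} e_{5} + \frac{8}{3} e_{12} + \frac{2}{3} e_{13} + \frac{129}{20} e_{14} + \frac{12}{5} e_{15} + \frac{27}{40} e_{23} - 3 e_{25} - \frac{3}{4} e_{35} - \frac{18}{5} e_{123} - \frac{9}{16} e_{125} + \frac{9}{4} e_{135} + \frac{51}{10} e_{234} + \frac{16}{5} e_{235} + \frac{3}{10} e_{245} - \frac{303}{40} e_{345} - \frac{3}{10} e_{1234} + \frac{3}{5} e_{1235} - \frac{59}{10} e_{1245} + \frac{13}{20} e_{1345}
step 4: -\frac{27}{8} - \frac{9}{8} e_{1} + \frac{301}{25} e_{2} - \frac{1897}{200} e_{3} - \frac{1427}{200} e_{4} + \frac{2589}{200} e_{5} - \frac{1477}{100} e_{12} - \frac{1113}{100} e_{13} - \frac{29977}{3600} e_{14} - \frac{3467}{300} e_{15} - \frac{27}{32} e_{23} - 6 e_{24} + \frac{27}{5} e_{25} + \frac{123}{20} e_{34} + \frac{27}{20} e_{35} - \frac{917}{200} e_{45} + \frac{9}{2} e_{123} + \frac{327}{80} e_{124} + \frac{81}{80} e_{125} + \frac{33}{5} e_{134} - \frac{81}{20} e_{135} + \frac{543}{100} e_{145} - \frac{2063}{300} e_{234} - \frac{821}{50} e_{235} + \frac{373}{60} e_{245} + \frac{841}{120} e_{345} + \frac{4103}{900} e_{1234} - \frac{1123}{75} e_{1235} + \frac{79}{12} e_{1245} - \frac{431}{48} e_{1345} + \frac{727}{200} e_{2345} + \frac{189}{50} e_{12345}
Answer: -\frac{1427}{200}


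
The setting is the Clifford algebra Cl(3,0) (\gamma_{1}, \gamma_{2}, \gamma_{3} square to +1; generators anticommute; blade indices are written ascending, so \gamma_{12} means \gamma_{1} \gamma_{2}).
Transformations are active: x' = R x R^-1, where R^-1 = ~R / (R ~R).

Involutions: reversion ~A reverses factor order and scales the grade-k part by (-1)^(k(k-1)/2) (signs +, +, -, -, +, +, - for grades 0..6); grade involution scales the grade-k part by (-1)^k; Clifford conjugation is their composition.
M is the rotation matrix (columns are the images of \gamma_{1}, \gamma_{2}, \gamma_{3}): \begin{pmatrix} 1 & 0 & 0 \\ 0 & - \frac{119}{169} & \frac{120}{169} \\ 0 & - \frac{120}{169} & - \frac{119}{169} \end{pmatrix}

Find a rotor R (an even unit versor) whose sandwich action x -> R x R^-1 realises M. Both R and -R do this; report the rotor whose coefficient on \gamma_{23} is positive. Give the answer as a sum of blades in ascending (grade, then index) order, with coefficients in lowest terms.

Method: write R = a + b12*\gamma_{12} + b13*\gamma_{13} + b23*\gamma_{23} with a^2 + b12^2 + b13^2 + b23^2 = 1 (so R^-1 = ~R). Expanding the columns R e_j ~R gives tr M = 4a^2 - 1 and, from the antisymmetric part, M21 - M12 = -4a*b12, M13 - M31 = 4a*b13, M32 - M23 = -4a*b23.
Here tr M = -\frac{69}{169}, so a^2 = (1 + tr M)/4 = \frac{25}{169} and a = ±\frac{5}{13}. Taking a = \frac{5}{13}: M21 - M12 = 0, M13 - M31 = 0, M32 - M23 = -\frac{240}{169}, giving b12 = 0, b13 = 0, b23 = \frac{12}{13}, i.e. R = \frac{5}{13} + \frac{12}{13} \gamma_{23}.
Its \gamma_{23} coefficient is already positive.
Answer: \frac{5}{13} + \frac{12}{13} \gamma_{23}. Sheet selection: the two-to-one cover makes ±R indistinguishable at the matrix level (trace -\frac{69}{169}), so uniqueness comes from the required sign on \gamma_{23}.


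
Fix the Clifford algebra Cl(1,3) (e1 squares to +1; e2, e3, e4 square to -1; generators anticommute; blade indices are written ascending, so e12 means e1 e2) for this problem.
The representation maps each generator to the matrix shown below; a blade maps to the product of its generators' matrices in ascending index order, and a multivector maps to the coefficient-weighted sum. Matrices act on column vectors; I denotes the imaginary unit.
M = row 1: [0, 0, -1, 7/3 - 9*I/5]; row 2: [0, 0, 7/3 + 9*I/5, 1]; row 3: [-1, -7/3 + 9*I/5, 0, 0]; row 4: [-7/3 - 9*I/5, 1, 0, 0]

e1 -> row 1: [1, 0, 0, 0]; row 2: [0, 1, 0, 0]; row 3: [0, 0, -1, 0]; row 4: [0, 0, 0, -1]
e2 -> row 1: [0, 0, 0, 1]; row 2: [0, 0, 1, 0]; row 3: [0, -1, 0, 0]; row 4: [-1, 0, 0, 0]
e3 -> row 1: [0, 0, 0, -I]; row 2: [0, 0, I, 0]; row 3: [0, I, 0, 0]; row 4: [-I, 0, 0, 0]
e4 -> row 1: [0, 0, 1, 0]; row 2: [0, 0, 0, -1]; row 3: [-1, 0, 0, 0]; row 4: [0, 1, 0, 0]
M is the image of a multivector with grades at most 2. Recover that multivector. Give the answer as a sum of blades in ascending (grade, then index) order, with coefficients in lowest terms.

Method: the blade images are trace-orthogonal — tr(rho(e_A) rho(e_B)^-1) = 4 if A = B and 0 otherwise — and rho(e_A)^-1 = (e_A)^2 * rho(e_A) with (e_A)^2 = +1 or -1, so the coefficient of e_A in the preimage is (e_A)^2 * tr(M rho(e_A))/4.
Nonzero projections over blades of grade <= 2: e2: (e2)^2 = -1, tr(M rho(e2)) = -28/3, coefficient 7/3; e3: (e3)^2 = -1, tr(M rho(e3)) = -36/5, coefficient 9/5; e14: (e14)^2 = +1, tr(M rho(e14)) = -4, coefficient -1. Every other blade of grade <= 2 projects to 0.
Answer: 7/3*e2 + 9/5*e3 - e14


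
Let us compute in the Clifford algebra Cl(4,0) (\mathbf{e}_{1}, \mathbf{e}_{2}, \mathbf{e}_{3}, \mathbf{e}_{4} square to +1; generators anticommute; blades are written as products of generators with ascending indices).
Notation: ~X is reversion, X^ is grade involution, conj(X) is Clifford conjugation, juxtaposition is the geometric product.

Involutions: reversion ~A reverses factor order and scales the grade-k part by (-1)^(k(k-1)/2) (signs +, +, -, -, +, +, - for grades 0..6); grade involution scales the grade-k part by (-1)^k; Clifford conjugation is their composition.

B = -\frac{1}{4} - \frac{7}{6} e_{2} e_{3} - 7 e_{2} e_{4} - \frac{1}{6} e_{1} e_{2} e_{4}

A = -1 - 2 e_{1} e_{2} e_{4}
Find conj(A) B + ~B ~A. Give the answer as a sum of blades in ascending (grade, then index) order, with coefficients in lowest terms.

first term: -\frac{1}{12} - 14 e_{1} + \frac{7}{6} e_{2} e_{3} + 7 e_{2} e_{4} + \frac{2}{3} e_{1} e_{2} e_{4} + \frac{7}{3} e_{1} e_{3} e_{4}
second term: -\frac{1}{12} - 14 e_{1} - \frac{7}{6} e_{2} e_{3} - 7 e_{2} e_{4} - \frac{2}{3} e_{1} e_{2} e_{4} - \frac{7}{3} e_{1} e_{3} e_{4}
Answer: -\frac{1}{6} - 28 e_{1}


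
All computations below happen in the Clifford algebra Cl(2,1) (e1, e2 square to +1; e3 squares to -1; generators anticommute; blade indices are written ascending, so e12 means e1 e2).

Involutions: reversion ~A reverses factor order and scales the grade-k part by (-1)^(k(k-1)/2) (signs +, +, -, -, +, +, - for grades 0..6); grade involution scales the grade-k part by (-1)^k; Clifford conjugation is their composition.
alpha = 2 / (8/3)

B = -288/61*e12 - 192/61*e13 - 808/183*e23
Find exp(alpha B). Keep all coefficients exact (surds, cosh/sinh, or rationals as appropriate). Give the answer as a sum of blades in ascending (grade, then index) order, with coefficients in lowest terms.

B^2 term by term: the squares give (-288/61)^2*(e12)^2 + (-192/61)^2*(e13)^2 + (-808/183)^2*(e23)^2 = 82944/3721*(-1) + 36864/3721*(+1) + 652864/33489*(+1) = 64/9 (each basis 2-blade squares to minus the product of its generators' squares); cross terms between blades sharing an index anticommute and cancel. So B^2 = 64/9.
B^2 = 64/9 — the series telescopes hyperbolically here: l = 8/3, alpha*l = 2, so exp(alpha B) = cosh(2) + (sinh(2)/(8/3))*B = cosh(2) + (3*sinh(2)/8)*B.
Answer: cosh(2) - 108*sinh(2)/61*e12 - 72*sinh(2)/61*e13 - 101*sinh(2)/61*e23


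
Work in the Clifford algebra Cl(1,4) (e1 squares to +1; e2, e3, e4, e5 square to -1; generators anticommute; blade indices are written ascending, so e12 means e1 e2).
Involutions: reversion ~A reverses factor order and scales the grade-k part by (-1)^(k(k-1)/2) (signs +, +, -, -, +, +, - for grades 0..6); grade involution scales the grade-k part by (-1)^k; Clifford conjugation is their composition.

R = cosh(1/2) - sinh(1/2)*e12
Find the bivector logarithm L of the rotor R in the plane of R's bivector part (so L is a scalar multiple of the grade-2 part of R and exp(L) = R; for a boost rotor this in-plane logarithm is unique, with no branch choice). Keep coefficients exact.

The scalar part of R is cosh(1/2), which fixes the rapidity magnitude through cosh (cosh is even, so it cannot fix the sign — the bivector part carries that); dividing the bivector part by sinh of the rapidity gives the plane, and L = rapidity * plane, where the joint sign ambiguity of (rapidity, plane) cancels in the product.
Concretely: cosh(rapidity) = cosh(1/2) gives rapidity = ±1/2, and since rapidity/sinh(rapidity) is even the sign is immaterial: L = (rapidity/sinh(rapidity)) * <R>_2 = (1/(2*sinh(1/2))) * <R>_2.
Answer: -1/2*e12


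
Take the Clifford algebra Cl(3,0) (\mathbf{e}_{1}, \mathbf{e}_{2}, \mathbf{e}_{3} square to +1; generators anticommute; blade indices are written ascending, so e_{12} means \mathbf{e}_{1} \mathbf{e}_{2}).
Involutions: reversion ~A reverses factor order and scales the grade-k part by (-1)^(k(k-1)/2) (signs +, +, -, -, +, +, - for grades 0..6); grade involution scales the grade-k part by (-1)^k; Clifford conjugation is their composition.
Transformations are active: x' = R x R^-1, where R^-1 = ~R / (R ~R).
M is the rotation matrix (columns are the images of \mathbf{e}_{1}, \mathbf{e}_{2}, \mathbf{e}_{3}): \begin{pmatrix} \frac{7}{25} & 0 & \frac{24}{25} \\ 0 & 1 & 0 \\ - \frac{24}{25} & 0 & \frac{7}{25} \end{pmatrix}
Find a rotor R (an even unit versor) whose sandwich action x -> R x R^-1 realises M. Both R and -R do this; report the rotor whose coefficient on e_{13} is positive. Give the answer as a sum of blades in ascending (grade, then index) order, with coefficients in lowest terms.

Method: write R = a + b12*e_{12} + b13*e_{13} + b23*e_{23} with a^2 + b12^2 + b13^2 + b23^2 = 1 (so R^-1 = ~R). Expanding the columns R e_j ~R gives tr M = 4a^2 - 1 and, from the antisymmetric part, M21 - M12 = -4a*b12, M13 - M31 = 4a*b13, M32 - M23 = -4a*b23.
Here tr M = \frac{39}{25}, so a^2 = (1 + tr M)/4 = \frac{16}{25} and a = ±\frac{4}{5}. Taking a = \frac{4}{5}: M21 - M12 = 0, M13 - M31 = \frac{48}{25}, M32 - M23 = 0, giving b12 = 0, b13 = \frac{3}{5}, b23 = 0, i.e. R = \frac{4}{5} + \frac{3}{5} e_{13}.
Its e_{13} coefficient is already positive.
Answer: \frac{4}{5} + \frac{3}{5} e_{13}. Sheet selection: the two-to-one cover makes ±R indistinguishable at the matrix level (trace \frac{39}{25}), so uniqueness comes from the required sign on e_{13}.


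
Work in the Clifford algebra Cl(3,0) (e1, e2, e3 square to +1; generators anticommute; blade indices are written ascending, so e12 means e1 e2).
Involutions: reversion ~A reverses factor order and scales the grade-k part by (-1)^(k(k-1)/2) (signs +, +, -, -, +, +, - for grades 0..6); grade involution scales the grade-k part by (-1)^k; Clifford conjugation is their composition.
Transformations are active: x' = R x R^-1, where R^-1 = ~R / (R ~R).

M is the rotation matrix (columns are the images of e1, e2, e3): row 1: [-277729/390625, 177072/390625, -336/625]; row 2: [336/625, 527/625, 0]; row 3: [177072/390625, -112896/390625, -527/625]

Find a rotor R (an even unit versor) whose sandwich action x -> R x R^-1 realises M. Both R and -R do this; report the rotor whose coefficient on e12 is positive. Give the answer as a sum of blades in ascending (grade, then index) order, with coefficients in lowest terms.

Method: write R = a + b12*e12 + b13*e13 + b23*e23 with a^2 + b12^2 + b13^2 + b23^2 = 1 (so R^-1 = ~R). Expanding the columns R e_j ~R gives tr M = 4a^2 - 1 and, from the antisymmetric part, M21 - M12 = -4a*b12, M13 - M31 = 4a*b13, M32 - M23 = -4a*b23.
Here tr M = -277729/390625, so a^2 = (1 + tr M)/4 = 28224/390625 and a = ±168/625. Taking a = 168/625: M21 - M12 = 32928/390625, M13 - M31 = -387072/390625, M32 - M23 = -112896/390625, giving b12 = -49/625, b13 = -576/625, b23 = 168/625, i.e. R = 168/625 - 49/625*e12 - 576/625*e13 + 168/625*e23.
Its e12 coefficient is negative, so report the other preimage -R.
Answer: -168/625 + 49/625*e12 + 576/625*e13 - 168/625*e23. Why the constraint matters: R and -R act identically through the sandwich — M has trace -277729/390625 either way — so only the sign condition on e12 picks one of the two preimages.
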